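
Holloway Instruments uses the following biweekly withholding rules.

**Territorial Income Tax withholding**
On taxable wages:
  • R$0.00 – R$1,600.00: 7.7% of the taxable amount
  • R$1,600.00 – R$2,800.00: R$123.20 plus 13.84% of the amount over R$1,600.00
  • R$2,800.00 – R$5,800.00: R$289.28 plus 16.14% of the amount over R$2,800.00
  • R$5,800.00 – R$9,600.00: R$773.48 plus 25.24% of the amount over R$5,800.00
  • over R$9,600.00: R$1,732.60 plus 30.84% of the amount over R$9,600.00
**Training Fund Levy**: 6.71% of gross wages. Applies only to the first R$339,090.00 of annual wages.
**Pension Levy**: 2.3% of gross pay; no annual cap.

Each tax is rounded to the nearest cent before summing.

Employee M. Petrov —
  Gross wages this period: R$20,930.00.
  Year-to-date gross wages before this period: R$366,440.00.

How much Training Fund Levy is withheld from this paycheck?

Training Fund Levy: YTD R$366,440.00 ≥ cap R$339,090.00 → R$0.00

R$0.00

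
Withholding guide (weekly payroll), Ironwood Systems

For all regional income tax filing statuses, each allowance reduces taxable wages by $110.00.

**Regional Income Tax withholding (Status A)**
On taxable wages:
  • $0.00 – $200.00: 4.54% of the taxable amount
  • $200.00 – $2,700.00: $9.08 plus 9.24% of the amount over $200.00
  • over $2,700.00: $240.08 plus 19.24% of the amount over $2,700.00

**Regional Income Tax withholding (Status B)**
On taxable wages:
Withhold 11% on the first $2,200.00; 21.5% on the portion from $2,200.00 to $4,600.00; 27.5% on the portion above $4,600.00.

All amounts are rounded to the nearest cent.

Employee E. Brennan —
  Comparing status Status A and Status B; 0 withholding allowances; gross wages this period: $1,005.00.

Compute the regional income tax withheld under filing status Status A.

Regional Income Tax (Status A): taxable = $1,005.00
  $9.08 + 9.24% × ($1,005.00 − $200.00) = $9.08 + 9.24% × $805.00 = $83.46

$83.46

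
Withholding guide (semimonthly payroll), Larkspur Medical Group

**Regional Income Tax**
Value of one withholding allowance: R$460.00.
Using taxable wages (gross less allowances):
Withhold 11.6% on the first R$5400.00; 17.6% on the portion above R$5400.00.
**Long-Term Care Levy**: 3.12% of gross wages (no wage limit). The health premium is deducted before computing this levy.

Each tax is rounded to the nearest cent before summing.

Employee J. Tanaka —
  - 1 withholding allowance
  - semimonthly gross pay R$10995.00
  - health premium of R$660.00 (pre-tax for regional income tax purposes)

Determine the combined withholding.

R$1736.45

Regional Income Tax: taxable = R$10995.00 − R$660.00 − 1×R$460.00 = R$9875.00
  R$626.40 + 17.6% × (R$9875.00 − R$5400.00) = R$626.40 + 17.6% × R$4475.00 = R$1414.00
Long-Term Care Levy: 3.12% × R$10335.00 = R$322.45
Total: R$1414.00 + R$322.45 = R$1736.45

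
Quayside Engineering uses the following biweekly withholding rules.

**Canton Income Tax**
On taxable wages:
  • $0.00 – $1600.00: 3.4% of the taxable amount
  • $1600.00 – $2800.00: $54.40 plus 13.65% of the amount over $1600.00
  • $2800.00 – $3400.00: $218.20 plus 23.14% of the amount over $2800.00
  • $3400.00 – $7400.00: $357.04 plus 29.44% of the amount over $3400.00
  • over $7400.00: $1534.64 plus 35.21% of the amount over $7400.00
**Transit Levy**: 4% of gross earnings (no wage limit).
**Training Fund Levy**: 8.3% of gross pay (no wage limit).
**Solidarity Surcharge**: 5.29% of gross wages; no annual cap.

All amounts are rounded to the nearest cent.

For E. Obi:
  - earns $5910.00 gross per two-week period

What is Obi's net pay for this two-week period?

Canton Income Tax: taxable = $5910.00
  $357.04 + 29.44% × ($5910.00 − $3400.00) = $357.04 + 29.44% × $2510.00 = $1095.98
Transit Levy: 4% × $5910.00 = $236.40
Training Fund Levy: 8.3% × $5910.00 = $490.53
Solidarity Surcharge: 5.29% × $5910.00 = $312.64
Total withheld: $1095.98 + $236.40 + $490.53 + $312.64 = $2135.55
Net pay: $5910.00 − $2135.55 = $3774.45

$3774.45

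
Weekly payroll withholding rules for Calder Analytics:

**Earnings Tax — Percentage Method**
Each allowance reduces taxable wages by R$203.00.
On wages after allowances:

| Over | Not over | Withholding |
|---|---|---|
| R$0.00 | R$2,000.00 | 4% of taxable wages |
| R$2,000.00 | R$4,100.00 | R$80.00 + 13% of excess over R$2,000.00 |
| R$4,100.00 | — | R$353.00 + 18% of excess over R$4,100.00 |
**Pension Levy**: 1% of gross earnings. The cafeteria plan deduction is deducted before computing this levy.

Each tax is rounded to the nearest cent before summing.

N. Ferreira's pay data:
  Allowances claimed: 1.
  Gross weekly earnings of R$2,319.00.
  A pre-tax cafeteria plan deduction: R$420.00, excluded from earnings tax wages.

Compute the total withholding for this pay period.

Earnings Tax: taxable = R$2,319.00 − R$420.00 − 1×R$203.00 = R$1,696.00
  4% × R$1,696.00 = R$67.84
Pension Levy: 1% × R$1,899.00 = R$18.99
Total: R$67.84 + R$18.99 = R$86.83

R$86.83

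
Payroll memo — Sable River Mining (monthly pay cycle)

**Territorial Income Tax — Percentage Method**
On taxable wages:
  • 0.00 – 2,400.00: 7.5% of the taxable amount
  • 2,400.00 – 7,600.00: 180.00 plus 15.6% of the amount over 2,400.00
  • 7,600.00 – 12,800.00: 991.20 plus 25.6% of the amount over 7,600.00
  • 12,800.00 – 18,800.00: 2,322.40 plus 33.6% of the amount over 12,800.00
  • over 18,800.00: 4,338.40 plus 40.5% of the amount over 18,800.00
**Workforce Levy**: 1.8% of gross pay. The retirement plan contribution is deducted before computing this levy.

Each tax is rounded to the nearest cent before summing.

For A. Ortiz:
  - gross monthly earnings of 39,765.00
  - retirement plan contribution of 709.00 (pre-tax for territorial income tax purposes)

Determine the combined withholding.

Territorial Income Tax: taxable = 39,765.00 − 709.00 = 39,056.00
  4,338.40 + 40.5% × (39,056.00 − 18,800.00) = 4,338.40 + 40.5% × 20,256.00 = 12,542.08
Workforce Levy: 1.8% × 39,056.00 = 703.01
Total: 12,542.08 + 703.01 = 13,245.09

13,245.09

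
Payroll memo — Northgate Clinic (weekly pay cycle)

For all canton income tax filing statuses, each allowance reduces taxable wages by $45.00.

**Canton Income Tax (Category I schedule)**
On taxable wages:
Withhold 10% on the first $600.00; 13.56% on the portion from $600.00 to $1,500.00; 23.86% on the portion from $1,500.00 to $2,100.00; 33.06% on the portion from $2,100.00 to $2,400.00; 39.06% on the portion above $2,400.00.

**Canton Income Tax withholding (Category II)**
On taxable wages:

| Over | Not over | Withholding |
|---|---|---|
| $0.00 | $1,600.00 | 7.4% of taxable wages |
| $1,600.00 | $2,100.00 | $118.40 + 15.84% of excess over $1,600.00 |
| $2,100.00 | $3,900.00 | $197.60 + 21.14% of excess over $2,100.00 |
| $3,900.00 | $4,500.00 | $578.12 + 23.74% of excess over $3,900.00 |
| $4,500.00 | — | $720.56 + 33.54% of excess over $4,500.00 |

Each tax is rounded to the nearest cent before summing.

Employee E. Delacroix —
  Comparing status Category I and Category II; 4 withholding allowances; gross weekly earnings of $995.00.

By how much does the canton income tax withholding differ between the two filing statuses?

$28.84

Canton Income Tax (Category I): taxable = $995.00 − 4×$45.00 = $815.00
  $60.00 + 13.56% × ($815.00 − $600.00) = $60.00 + 13.56% × $215.00 = $89.15
Canton Income Tax (Category II): taxable = $995.00 − 4×$45.00 = $815.00
  7.4% × $815.00 = $60.31
Difference: |$89.15 − $60.31| = $28.84 (higher under Category I)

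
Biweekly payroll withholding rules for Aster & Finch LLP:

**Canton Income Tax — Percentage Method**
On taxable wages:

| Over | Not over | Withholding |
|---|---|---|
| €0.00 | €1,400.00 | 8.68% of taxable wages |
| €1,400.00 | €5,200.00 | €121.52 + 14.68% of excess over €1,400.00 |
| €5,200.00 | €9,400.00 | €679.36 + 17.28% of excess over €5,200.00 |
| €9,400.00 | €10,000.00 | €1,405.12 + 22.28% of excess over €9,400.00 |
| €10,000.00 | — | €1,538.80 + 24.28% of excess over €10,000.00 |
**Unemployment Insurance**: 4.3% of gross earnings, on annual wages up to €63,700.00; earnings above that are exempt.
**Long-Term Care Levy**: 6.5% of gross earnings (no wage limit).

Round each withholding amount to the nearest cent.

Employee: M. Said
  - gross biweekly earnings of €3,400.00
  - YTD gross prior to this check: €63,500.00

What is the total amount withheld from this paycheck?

Canton Income Tax: taxable = €3,400.00
  €121.52 + 14.68% × (€3,400.00 − €1,400.00) = €121.52 + 14.68% × €2,000.00 = €415.12
Unemployment Insurance: cap €63,700.00 − YTD €63,500.00 = €200.00 subject; 4.3% × €200.00 = €8.60
Long-Term Care Levy: 6.5% × €3,400.00 = €221.00
Total: €415.12 + €8.60 + €221.00 = €644.72

€644.72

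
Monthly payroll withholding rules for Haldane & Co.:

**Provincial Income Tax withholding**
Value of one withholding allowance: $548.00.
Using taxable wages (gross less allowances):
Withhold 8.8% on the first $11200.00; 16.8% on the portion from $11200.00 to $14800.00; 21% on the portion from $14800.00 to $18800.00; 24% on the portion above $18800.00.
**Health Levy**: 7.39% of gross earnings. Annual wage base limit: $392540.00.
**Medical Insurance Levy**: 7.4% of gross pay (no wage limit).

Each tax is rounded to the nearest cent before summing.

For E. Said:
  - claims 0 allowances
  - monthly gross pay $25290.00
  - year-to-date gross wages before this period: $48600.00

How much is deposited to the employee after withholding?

Provincial Income Tax: taxable = $25290.00
  $2430.40 + 24% × ($25290.00 − $18800.00) = $2430.40 + 24% × $6490.00 = $3988.00
Health Levy: 7.39% × $25290.00 = $1868.93
Medical Insurance Levy: 7.4% × $25290.00 = $1871.46
Total withheld: $3988.00 + $1868.93 + $1871.46 = $7728.39
Net pay: $25290.00 − $7728.39 = $17561.61

$17561.61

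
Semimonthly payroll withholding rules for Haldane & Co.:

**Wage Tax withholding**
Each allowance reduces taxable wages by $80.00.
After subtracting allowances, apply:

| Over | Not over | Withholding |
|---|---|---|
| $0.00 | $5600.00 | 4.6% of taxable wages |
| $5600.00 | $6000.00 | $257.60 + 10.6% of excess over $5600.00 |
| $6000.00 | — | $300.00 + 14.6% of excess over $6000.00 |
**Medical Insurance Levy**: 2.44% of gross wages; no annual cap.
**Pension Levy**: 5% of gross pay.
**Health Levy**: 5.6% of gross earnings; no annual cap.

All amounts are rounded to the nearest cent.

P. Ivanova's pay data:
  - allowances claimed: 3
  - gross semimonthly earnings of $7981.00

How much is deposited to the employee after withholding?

$6386.08

Wage Tax: taxable = $7981.00 − 3×$80.00 = $7741.00
  $300.00 + 14.6% × ($7741.00 − $6000.00) = $300.00 + 14.6% × $1741.00 = $554.19
Medical Insurance Levy: 2.44% × $7981.00 = $194.74
Pension Levy: 5% × $7981.00 = $399.05
Health Levy: 5.6% × $7981.00 = $446.94
Total withheld: $554.19 + $194.74 + $399.05 + $446.94 = $1594.92
Net pay: $7981.00 − $1594.92 = $6386.08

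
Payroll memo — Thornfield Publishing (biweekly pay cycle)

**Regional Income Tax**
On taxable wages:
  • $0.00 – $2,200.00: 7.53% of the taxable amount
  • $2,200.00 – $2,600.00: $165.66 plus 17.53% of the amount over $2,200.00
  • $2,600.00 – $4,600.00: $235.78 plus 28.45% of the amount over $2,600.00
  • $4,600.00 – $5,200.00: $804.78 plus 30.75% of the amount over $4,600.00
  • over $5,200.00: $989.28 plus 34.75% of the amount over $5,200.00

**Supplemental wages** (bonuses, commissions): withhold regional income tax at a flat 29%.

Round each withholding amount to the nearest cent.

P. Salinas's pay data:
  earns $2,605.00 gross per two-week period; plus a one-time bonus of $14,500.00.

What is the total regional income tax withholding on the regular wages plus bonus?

Regional Income Tax: taxable = $2,605.00
  $235.78 + 28.45% × ($2,605.00 − $2,600.00) = $235.78 + 28.45% × $5.00 = $237.20
Supplemental (29% flat on bonus): 29% × $14,500.00 = $4,205.00
Total regional income tax: $237.20 + $4,205.00 = $4,442.20

$4,442.20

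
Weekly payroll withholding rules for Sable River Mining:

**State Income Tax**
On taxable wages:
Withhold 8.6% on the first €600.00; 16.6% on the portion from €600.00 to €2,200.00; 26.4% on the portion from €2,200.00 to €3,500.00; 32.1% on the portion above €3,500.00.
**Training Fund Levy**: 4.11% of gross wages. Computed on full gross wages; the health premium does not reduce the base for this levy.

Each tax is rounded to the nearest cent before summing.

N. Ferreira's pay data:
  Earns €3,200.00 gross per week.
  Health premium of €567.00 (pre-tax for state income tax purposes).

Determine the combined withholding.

State Income Tax: taxable = €3,200.00 − €567.00 = €2,633.00
  €317.20 + 26.4% × (€2,633.00 − €2,200.00) = €317.20 + 26.4% × €433.00 = €431.51
Training Fund Levy: 4.11% × €3,200.00 = €131.52
Total: €431.51 + €131.52 = €563.03

€563.03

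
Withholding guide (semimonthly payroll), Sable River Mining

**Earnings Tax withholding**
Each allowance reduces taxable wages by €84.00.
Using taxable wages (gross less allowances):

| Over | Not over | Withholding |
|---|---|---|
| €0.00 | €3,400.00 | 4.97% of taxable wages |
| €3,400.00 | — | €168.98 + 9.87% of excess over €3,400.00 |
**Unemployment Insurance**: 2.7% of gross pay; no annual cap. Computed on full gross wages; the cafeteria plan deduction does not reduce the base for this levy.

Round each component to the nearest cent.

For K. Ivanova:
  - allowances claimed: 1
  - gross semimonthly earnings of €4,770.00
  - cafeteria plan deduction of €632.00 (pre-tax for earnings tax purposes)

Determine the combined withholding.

Earnings Tax: taxable = €4,770.00 − €632.00 − 1×€84.00 = €4,054.00
  €168.98 + 9.87% × (€4,054.00 − €3,400.00) = €168.98 + 9.87% × €654.00 = €233.53
Unemployment Insurance: 2.7% × €4,770.00 = €128.79
Total: €233.53 + €128.79 = €362.32

€362.32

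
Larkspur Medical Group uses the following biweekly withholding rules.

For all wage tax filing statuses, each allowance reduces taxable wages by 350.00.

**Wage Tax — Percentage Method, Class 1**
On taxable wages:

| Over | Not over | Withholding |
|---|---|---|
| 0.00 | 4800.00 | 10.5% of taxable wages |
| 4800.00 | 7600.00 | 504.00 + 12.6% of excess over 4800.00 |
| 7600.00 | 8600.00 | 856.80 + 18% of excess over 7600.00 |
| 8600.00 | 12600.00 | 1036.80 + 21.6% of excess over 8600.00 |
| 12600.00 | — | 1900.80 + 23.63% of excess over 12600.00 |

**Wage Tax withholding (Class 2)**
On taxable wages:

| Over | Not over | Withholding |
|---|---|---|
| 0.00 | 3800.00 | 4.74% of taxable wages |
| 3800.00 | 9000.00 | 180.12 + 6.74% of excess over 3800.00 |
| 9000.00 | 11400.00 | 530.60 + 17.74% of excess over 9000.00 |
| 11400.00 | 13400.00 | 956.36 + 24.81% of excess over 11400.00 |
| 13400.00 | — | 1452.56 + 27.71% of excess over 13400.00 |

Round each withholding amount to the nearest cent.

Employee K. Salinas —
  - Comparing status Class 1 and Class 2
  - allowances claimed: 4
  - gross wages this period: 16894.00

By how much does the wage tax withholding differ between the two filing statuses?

551.84

Wage Tax (Class 1): taxable = 16894.00 − 4×350.00 = 15494.00
  1900.80 + 23.63% × (15494.00 − 12600.00) = 1900.80 + 23.63% × 2894.00 = 2584.65
Wage Tax (Class 2): taxable = 16894.00 − 4×350.00 = 15494.00
  1452.56 + 27.71% × (15494.00 − 13400.00) = 1452.56 + 27.71% × 2094.00 = 2032.81
Difference: |2584.65 − 2032.81| = 551.84 (higher under Class 1)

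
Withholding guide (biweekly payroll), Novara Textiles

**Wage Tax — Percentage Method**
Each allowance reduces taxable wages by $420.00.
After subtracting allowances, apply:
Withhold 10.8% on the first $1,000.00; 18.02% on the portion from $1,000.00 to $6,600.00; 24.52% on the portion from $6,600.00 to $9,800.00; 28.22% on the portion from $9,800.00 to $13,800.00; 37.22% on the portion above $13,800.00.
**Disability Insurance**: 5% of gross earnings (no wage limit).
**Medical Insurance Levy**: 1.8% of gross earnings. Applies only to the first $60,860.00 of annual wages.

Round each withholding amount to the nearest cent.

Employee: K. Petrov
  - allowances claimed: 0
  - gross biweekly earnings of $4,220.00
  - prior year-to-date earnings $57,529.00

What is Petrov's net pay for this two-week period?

$3,260.80

Wage Tax: taxable = $4,220.00
  $108.00 + 18.02% × ($4,220.00 − $1,000.00) = $108.00 + 18.02% × $3,220.00 = $688.24
Disability Insurance: 5% × $4,220.00 = $211.00
Medical Insurance Levy: cap $60,860.00 − YTD $57,529.00 = $3,331.00 subject; 1.8% × $3,331.00 = $59.96
Total withheld: $688.24 + $211.00 + $59.96 = $959.20
Net pay: $4,220.00 − $959.20 = $3,260.80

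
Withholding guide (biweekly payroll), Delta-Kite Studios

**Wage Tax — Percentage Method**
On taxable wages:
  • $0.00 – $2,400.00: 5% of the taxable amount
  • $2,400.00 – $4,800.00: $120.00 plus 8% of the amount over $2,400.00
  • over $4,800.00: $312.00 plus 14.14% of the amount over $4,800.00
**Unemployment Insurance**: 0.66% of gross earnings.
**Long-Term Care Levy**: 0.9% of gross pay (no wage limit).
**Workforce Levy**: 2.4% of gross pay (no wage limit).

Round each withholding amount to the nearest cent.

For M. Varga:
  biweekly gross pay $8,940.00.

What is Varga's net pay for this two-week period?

$7,688.58

Wage Tax: taxable = $8,940.00
  $312.00 + 14.14% × ($8,940.00 − $4,800.00) = $312.00 + 14.14% × $4,140.00 = $897.40
Unemployment Insurance: 0.66% × $8,940.00 = $59.00
Long-Term Care Levy: 0.9% × $8,940.00 = $80.46
Workforce Levy: 2.4% × $8,940.00 = $214.56
Total withheld: $897.40 + $59.00 + $80.46 + $214.56 = $1,251.42
Net pay: $8,940.00 − $1,251.42 = $7,688.58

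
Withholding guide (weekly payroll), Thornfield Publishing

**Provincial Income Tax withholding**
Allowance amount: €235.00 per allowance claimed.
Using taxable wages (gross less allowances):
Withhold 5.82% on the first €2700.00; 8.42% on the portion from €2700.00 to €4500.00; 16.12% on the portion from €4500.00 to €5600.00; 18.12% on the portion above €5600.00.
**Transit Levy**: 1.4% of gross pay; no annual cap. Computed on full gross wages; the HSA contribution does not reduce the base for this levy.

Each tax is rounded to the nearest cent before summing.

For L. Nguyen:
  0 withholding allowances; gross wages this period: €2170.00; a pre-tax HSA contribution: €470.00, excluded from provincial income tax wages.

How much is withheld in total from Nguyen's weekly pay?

€129.32

Provincial Income Tax: taxable = €2170.00 − €470.00 = €1700.00
  5.82% × €1700.00 = €98.94
Transit Levy: 1.4% × €2170.00 = €30.38
Total: €98.94 + €30.38 = €129.32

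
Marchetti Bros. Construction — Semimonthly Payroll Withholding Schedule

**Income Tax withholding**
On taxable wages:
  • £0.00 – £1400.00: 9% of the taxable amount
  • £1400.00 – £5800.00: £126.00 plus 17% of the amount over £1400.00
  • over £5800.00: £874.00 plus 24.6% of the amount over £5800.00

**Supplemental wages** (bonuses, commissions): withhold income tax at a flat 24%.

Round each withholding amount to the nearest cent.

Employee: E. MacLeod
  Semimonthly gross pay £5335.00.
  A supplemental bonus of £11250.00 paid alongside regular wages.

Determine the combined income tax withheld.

£3494.95

Income Tax: taxable = £5335.00
  £126.00 + 17% × (£5335.00 − £1400.00) = £126.00 + 17% × £3935.00 = £794.95
Supplemental (24% flat on bonus): 24% × £11250.00 = £2700.00
Total income tax: £794.95 + £2700.00 = £3494.95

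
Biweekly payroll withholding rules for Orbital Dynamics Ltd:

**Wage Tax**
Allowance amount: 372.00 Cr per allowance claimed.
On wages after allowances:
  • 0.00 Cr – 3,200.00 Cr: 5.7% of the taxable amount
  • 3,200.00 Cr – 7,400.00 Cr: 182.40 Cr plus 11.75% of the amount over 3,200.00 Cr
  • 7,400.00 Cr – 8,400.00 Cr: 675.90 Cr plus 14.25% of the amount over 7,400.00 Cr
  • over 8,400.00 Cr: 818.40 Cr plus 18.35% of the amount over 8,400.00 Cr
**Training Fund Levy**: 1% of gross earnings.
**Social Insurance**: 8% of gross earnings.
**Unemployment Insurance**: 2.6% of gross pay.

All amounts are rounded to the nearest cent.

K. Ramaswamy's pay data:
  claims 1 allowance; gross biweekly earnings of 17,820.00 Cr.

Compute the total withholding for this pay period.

4,545.83 Cr

Wage Tax: taxable = 17,820.00 Cr − 1×372.00 Cr = 17,448.00 Cr
  818.40 Cr + 18.35% × (17,448.00 Cr − 8,400.00 Cr) = 818.40 Cr + 18.35% × 9,048.00 Cr = 2,478.71 Cr
Training Fund Levy: 1% × 17,820.00 Cr = 178.20 Cr
Social Insurance: 8% × 17,820.00 Cr = 1,425.60 Cr
Unemployment Insurance: 2.6% × 17,820.00 Cr = 463.32 Cr
Total: 2,478.71 Cr + 178.20 Cr + 1,425.60 Cr + 463.32 Cr = 4,545.83 Cr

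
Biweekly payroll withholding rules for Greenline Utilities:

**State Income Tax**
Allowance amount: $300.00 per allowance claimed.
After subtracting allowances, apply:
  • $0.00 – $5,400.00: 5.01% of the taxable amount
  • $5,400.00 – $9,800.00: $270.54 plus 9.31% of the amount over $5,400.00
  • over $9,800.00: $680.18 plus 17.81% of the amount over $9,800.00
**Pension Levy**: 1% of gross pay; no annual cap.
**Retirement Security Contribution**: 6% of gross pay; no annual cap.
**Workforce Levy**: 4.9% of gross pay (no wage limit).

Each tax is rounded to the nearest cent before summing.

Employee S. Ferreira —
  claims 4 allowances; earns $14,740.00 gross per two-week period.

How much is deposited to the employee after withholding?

State Income Tax: taxable = $14,740.00 − 4×$300.00 = $13,540.00
  $680.18 + 17.81% × ($13,540.00 − $9,800.00) = $680.18 + 17.81% × $3,740.00 = $1,346.27
Pension Levy: 1% × $14,740.00 = $147.40
Retirement Security Contribution: 6% × $14,740.00 = $884.40
Workforce Levy: 4.9% × $14,740.00 = $722.26
Total withheld: $1,346.27 + $147.40 + $884.40 + $722.26 = $3,100.33
Net pay: $14,740.00 − $3,100.33 = $11,639.67

$11,639.67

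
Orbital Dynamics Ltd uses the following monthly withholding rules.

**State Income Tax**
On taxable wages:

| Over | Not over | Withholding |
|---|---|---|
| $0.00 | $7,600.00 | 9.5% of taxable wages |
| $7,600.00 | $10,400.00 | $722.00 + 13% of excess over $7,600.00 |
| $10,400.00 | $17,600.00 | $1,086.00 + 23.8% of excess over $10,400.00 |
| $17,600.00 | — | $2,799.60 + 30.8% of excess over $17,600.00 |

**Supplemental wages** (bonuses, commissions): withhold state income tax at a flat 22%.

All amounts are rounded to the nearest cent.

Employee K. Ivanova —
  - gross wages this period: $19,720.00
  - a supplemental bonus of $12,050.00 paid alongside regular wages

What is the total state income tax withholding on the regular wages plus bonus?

$6,103.56

State Income Tax: taxable = $19,720.00
  $2,799.60 + 30.8% × ($19,720.00 − $17,600.00) = $2,799.60 + 30.8% × $2,120.00 = $3,452.56
Supplemental (22% flat on bonus): 22% × $12,050.00 = $2,651.00
Total state income tax: $3,452.56 + $2,651.00 = $6,103.56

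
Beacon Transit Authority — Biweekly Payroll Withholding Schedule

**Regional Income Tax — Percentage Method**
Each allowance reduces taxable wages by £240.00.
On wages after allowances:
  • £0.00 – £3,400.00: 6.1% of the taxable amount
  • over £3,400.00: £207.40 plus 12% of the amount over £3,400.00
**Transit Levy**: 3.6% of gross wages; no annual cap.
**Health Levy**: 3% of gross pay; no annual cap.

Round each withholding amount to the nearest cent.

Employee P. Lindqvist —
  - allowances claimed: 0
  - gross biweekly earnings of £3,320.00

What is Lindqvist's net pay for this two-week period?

£2,898.36

Regional Income Tax: taxable = £3,320.00
  6.1% × £3,320.00 = £202.52
Transit Levy: 3.6% × £3,320.00 = £119.52
Health Levy: 3% × £3,320.00 = £99.60
Total withheld: £202.52 + £119.52 + £99.60 = £421.64
Net pay: £3,320.00 − £421.64 = £2,898.36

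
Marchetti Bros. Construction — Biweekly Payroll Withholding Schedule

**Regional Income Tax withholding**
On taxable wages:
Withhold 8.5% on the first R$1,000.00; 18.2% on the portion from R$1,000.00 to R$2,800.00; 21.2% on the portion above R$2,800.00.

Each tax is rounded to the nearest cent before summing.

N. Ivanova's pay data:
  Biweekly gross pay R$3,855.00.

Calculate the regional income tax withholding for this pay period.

R$636.26

Regional Income Tax: taxable = R$3,855.00
  R$412.60 + 21.2% × (R$3,855.00 − R$2,800.00) = R$412.60 + 21.2% × R$1,055.00 = R$636.26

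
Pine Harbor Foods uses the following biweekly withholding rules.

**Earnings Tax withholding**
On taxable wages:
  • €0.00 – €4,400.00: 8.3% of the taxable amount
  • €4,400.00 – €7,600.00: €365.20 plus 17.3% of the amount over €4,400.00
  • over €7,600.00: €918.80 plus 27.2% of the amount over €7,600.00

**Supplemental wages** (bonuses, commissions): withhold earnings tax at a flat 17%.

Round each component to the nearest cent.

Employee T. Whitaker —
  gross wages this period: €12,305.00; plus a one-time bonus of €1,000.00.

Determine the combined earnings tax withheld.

Earnings Tax: taxable = €12,305.00
  €918.80 + 27.2% × (€12,305.00 − €7,600.00) = €918.80 + 27.2% × €4,705.00 = €2,198.56
Supplemental (17% flat on bonus): 17% × €1,000.00 = €170.00
Total earnings tax: €2,198.56 + €170.00 = €2,368.56

€2,368.56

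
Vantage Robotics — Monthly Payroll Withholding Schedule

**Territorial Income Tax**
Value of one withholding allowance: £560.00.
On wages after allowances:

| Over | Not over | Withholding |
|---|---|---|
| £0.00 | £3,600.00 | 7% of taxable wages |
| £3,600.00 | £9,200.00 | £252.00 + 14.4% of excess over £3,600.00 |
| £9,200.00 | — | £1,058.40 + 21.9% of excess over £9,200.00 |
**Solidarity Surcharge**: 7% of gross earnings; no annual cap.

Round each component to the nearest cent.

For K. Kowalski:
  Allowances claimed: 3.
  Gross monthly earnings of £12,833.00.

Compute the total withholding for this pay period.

Territorial Income Tax: taxable = £12,833.00 − 3×£560.00 = £11,153.00
  £1,058.40 + 21.9% × (£11,153.00 − £9,200.00) = £1,058.40 + 21.9% × £1,953.00 = £1,486.11
Solidarity Surcharge: 7% × £12,833.00 = £898.31
Total: £1,486.11 + £898.31 = £2,384.42

£2,384.42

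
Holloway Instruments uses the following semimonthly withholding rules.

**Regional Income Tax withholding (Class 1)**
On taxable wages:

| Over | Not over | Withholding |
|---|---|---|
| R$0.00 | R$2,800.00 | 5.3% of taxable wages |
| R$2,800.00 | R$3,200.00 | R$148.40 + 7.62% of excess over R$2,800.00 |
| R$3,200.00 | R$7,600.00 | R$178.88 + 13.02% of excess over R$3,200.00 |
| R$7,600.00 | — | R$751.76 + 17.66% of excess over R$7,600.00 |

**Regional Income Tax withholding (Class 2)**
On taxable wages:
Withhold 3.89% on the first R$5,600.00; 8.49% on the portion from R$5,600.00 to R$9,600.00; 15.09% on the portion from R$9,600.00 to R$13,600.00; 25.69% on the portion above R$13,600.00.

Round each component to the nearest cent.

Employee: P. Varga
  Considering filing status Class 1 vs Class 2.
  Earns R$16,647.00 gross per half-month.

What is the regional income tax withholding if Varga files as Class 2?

R$1,943.81

Regional Income Tax (Class 2): taxable = R$16,647.00
  R$1,161.04 + 25.69% × (R$16,647.00 − R$13,600.00) = R$1,161.04 + 25.69% × R$3,047.00 = R$1,943.81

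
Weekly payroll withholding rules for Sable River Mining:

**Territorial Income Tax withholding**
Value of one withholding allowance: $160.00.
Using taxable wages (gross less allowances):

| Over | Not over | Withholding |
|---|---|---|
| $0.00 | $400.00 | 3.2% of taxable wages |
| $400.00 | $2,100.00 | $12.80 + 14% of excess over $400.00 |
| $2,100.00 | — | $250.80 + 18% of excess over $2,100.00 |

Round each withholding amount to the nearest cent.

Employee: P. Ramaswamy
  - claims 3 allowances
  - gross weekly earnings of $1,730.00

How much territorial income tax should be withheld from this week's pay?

$131.80

Territorial Income Tax: taxable = $1,730.00 − 3×$160.00 = $1,250.00
  $12.80 + 14% × ($1,250.00 − $400.00) = $12.80 + 14% × $850.00 = $131.80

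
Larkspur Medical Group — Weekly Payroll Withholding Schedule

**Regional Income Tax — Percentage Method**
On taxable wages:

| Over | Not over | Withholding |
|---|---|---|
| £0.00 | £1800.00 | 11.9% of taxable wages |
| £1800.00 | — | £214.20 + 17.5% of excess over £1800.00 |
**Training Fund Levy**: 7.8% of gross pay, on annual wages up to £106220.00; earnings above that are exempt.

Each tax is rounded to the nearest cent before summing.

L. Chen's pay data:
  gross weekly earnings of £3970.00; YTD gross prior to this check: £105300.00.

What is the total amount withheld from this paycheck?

Regional Income Tax: taxable = £3970.00
  £214.20 + 17.5% × (£3970.00 − £1800.00) = £214.20 + 17.5% × £2170.00 = £593.95
Training Fund Levy: cap £106220.00 − YTD £105300.00 = £920.00 subject; 7.8% × £920.00 = £71.76
Total: £593.95 + £71.76 = £665.71

£665.71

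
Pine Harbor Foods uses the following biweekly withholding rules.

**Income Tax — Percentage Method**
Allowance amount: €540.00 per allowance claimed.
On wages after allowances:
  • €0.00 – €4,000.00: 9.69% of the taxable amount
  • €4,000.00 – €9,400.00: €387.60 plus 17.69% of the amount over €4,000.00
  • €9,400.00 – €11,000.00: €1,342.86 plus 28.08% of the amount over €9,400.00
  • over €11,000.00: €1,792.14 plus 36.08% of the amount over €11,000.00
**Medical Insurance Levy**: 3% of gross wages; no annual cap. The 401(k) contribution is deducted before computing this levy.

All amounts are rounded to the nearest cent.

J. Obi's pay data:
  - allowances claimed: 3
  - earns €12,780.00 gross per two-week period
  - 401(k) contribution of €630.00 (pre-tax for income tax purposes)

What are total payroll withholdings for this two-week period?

€2,024.66

Income Tax: taxable = €12,780.00 − €630.00 − 3×€540.00 = €10,530.00
  €1,342.86 + 28.08% × (€10,530.00 − €9,400.00) = €1,342.86 + 28.08% × €1,130.00 = €1,660.16
Medical Insurance Levy: 3% × €12,150.00 = €364.50
Total: €1,660.16 + €364.50 = €2,024.66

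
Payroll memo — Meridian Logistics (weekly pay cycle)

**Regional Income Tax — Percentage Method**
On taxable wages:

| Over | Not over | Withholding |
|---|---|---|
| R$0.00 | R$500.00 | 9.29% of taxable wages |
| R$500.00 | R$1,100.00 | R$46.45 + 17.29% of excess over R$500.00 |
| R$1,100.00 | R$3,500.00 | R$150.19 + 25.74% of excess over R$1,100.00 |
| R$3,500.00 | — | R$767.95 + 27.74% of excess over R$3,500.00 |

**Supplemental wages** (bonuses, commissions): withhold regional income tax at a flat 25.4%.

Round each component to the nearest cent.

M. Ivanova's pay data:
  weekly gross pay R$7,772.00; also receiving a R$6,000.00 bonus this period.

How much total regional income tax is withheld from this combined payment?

Regional Income Tax: taxable = R$7,772.00
  R$767.95 + 27.74% × (R$7,772.00 − R$3,500.00) = R$767.95 + 27.74% × R$4,272.00 = R$1,953.00
Supplemental (25.4% flat on bonus): 25.4% × R$6,000.00 = R$1,524.00
Total regional income tax: R$1,953.00 + R$1,524.00 = R$3,477.00

R$3,477.00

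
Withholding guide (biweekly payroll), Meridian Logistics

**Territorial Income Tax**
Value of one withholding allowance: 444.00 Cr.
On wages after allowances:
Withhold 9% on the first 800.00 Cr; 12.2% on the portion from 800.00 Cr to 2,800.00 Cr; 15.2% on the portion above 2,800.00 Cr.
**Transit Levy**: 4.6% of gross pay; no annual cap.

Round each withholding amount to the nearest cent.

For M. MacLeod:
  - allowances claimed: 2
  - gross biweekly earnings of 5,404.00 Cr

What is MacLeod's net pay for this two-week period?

4,578.59 Cr

Territorial Income Tax: taxable = 5,404.00 Cr − 2×444.00 Cr = 4,516.00 Cr
  316.00 Cr + 15.2% × (4,516.00 Cr − 2,800.00 Cr) = 316.00 Cr + 15.2% × 1,716.00 Cr = 576.83 Cr
Transit Levy: 4.6% × 5,404.00 Cr = 248.58 Cr
Total withheld: 576.83 Cr + 248.58 Cr = 825.41 Cr
Net pay: 5,404.00 Cr − 825.41 Cr = 4,578.59 Cr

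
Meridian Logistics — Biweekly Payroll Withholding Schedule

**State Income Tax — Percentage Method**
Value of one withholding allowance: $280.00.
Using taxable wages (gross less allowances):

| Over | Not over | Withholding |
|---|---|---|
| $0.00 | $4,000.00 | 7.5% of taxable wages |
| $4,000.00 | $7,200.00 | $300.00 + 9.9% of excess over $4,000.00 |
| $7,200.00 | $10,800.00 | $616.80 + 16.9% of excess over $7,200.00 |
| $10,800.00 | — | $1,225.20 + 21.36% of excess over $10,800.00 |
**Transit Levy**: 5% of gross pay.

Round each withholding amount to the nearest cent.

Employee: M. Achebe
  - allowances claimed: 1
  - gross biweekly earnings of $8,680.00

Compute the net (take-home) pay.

State Income Tax: taxable = $8,680.00 − 1×$280.00 = $8,400.00
  $616.80 + 16.9% × ($8,400.00 − $7,200.00) = $616.80 + 16.9% × $1,200.00 = $819.60
Transit Levy: 5% × $8,680.00 = $434.00
Total withheld: $819.60 + $434.00 = $1,253.60
Net pay: $8,680.00 − $1,253.60 = $7,426.40

$7,426.40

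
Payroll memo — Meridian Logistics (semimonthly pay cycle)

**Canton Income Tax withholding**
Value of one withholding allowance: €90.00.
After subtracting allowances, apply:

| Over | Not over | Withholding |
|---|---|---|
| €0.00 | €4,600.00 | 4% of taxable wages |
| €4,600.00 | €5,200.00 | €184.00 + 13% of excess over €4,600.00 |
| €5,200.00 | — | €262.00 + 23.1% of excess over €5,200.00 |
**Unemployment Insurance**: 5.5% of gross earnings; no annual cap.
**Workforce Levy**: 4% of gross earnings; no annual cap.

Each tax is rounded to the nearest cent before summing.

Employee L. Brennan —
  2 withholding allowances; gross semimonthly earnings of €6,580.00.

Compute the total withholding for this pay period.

€1,164.30

Canton Income Tax: taxable = €6,580.00 − 2×€90.00 = €6,400.00
  €262.00 + 23.1% × (€6,400.00 − €5,200.00) = €262.00 + 23.1% × €1,200.00 = €539.20
Unemployment Insurance: 5.5% × €6,580.00 = €361.90
Workforce Levy: 4% × €6,580.00 = €263.20
Total: €539.20 + €361.90 + €263.20 = €1,164.30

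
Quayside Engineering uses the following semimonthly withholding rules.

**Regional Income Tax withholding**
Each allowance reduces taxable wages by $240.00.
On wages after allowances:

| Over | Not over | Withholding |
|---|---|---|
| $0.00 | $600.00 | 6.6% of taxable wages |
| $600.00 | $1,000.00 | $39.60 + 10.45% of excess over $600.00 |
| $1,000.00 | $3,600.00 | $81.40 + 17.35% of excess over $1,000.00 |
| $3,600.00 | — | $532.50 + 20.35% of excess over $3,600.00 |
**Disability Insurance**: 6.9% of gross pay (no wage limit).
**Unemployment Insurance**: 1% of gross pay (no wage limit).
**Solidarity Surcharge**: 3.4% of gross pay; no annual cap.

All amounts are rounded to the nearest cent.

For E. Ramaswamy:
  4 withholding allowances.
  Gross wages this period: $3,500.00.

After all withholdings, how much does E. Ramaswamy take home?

$2,755.91

Regional Income Tax: taxable = $3,500.00 − 4×$240.00 = $2,540.00
  $81.40 + 17.35% × ($2,540.00 − $1,000.00) = $81.40 + 17.35% × $1,540.00 = $348.59
Disability Insurance: 6.9% × $3,500.00 = $241.50
Unemployment Insurance: 1% × $3,500.00 = $35.00
Solidarity Surcharge: 3.4% × $3,500.00 = $119.00
Total withheld: $348.59 + $241.50 + $35.00 + $119.00 = $744.09
Net pay: $3,500.00 − $744.09 = $2,755.91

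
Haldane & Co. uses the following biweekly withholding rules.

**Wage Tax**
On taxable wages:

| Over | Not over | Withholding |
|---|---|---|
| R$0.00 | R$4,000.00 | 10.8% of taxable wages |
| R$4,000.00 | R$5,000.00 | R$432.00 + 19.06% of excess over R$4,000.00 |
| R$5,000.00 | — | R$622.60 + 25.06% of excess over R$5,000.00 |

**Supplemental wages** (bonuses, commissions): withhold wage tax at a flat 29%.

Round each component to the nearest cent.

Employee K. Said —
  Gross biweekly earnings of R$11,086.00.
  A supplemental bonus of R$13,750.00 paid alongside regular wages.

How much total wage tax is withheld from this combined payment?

Wage Tax: taxable = R$11,086.00
  R$622.60 + 25.06% × (R$11,086.00 − R$5,000.00) = R$622.60 + 25.06% × R$6,086.00 = R$2,147.75
Supplemental (29% flat on bonus): 29% × R$13,750.00 = R$3,987.50
Total wage tax: R$2,147.75 + R$3,987.50 = R$6,135.25

R$6,135.25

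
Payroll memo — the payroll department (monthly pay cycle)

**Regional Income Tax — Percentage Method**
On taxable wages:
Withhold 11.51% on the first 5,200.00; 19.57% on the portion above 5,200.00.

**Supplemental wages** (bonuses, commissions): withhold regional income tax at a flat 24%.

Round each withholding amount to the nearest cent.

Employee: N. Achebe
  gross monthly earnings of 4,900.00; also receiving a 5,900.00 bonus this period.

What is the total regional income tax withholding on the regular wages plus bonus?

Regional Income Tax: taxable = 4,900.00
  11.51% × 4,900.00 = 563.99
Supplemental (24% flat on bonus): 24% × 5,900.00 = 1,416.00
Total regional income tax: 563.99 + 1,416.00 = 1,979.99

1,979.99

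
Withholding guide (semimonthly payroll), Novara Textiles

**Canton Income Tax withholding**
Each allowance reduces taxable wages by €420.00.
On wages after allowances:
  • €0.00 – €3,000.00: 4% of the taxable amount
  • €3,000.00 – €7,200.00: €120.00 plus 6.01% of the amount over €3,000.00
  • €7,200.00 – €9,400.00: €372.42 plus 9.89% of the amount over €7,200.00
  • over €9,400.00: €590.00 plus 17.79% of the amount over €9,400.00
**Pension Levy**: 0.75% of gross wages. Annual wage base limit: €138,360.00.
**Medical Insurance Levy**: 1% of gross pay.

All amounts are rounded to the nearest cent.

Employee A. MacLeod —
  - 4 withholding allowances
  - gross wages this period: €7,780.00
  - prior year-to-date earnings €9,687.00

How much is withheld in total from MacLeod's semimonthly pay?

€442.46

Canton Income Tax: taxable = €7,780.00 − 4×€420.00 = €6,100.00
  €120.00 + 6.01% × (€6,100.00 − €3,000.00) = €120.00 + 6.01% × €3,100.00 = €306.31
Pension Levy: 0.75% × €7,780.00 = €58.35
Medical Insurance Levy: 1% × €7,780.00 = €77.80
Total: €306.31 + €58.35 + €77.80 = €442.46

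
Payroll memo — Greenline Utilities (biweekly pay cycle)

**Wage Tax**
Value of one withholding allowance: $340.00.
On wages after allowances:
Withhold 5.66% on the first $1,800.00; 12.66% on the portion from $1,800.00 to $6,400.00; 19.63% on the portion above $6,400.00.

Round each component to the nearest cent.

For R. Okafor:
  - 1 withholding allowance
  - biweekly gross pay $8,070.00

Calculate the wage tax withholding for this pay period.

Wage Tax: taxable = $8,070.00 − 1×$340.00 = $7,730.00
  $684.24 + 19.63% × ($7,730.00 − $6,400.00) = $684.24 + 19.63% × $1,330.00 = $945.32

$945.32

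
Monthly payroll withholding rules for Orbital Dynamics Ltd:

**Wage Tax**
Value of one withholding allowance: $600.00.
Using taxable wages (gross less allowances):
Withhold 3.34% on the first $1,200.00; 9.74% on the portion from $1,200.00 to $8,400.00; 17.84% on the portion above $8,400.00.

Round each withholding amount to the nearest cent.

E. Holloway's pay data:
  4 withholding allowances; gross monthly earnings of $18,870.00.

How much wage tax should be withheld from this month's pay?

Wage Tax: taxable = $18,870.00 − 4×$600.00 = $16,470.00
  $741.36 + 17.84% × ($16,470.00 − $8,400.00) = $741.36 + 17.84% × $8,070.00 = $2,181.05

$2,181.05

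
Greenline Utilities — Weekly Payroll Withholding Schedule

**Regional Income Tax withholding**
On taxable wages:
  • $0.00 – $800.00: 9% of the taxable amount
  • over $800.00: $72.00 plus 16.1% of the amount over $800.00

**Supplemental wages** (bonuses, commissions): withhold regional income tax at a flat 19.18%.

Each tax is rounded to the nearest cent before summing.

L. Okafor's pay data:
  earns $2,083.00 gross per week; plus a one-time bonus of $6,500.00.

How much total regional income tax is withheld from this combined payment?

Regional Income Tax: taxable = $2,083.00
  $72.00 + 16.1% × ($2,083.00 − $800.00) = $72.00 + 16.1% × $1,283.00 = $278.56
Supplemental (19.18% flat on bonus): 19.18% × $6,500.00 = $1,246.70
Total regional income tax: $278.56 + $1,246.70 = $1,525.26

$1,525.26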